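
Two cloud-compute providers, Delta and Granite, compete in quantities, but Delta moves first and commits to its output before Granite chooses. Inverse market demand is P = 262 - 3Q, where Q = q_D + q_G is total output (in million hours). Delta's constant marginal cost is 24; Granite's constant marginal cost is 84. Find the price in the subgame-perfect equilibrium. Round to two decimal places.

Solve by backward induction. Given q_D, the follower Granite maximises π_G = (262 - 3q_D - 3q_G)q_G - 84q_G.
∂π_G/∂q_G = 178 - 3q_D - 6q_G = 0 gives the reaction function q_G = (178 - 3q_D)/6.
The leader anticipates this reaction. Substituting into P = 262 - 3Q gives P = 173 - (3/2)q_D, so π_D = (173 - (3/2)q_D)q_D - 24q_D.
The leader's first-order condition 149 - 3q_D = 0 yields q_D = 149/3.
Then q_G = (178 - 3·(149/3))/6 = 29/6.
Total output Q = 109/2, so price P = 262 - 3·(109/2) = 197/2.

98.50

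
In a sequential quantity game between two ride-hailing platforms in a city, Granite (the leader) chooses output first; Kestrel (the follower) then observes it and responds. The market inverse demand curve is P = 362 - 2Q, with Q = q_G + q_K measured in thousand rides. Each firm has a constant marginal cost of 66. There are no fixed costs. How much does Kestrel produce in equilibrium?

Solve by backward induction. Given q_G, the follower Kestrel maximises π_K = (362 - 2q_G - 2q_K)q_K - 66q_K.
Setting the follower's marginal profit to zero, 296 - 2q_G - 4q_K = 0, i.e. q_K = (296 - 2q_G)/4.
The leader anticipates this reaction. Substituting into P = 362 - 2Q gives P = 214 - q_G, so π_G = (214 - q_G)q_G - 66q_G.
Maximising: ∂π_G/∂q_G = 148 - 2q_G = 0, giving q_G = 74.
Then q_K = (296 - 2·74)/4 = 37.

37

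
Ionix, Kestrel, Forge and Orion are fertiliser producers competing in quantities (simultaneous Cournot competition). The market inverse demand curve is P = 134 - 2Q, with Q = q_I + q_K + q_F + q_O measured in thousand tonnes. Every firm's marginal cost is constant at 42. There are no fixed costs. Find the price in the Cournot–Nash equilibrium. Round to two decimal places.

60.40

A representative firm's profit is π_i = q_i(134 - 2Q) - 42q_i.
First-order condition (treating rivals' output as given): 92 - 4q_i - 2·Σ_{j≠i} q_j = 0.
With identical firms every q_j equals q_i, so Σ_{j≠i} q_j = 3q_i and 92 = 10q_i, giving q_i = 46/5.
Total output Q = 184/5, so price P = 134 - 2·(184/5) = 302/5.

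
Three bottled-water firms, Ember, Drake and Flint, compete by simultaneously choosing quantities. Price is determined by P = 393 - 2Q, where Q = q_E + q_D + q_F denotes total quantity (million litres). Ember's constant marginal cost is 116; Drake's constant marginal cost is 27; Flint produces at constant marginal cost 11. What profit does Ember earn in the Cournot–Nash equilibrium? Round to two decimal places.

Ember's profit: π_E = (393 - 2Q)q_E - (116q_E). Setting ∂π_E/∂q_E = 0: 277 - 4q_E - 2(q_D + q_F) = 0.
Drake's profit: π_D = (393 - 2Q)q_D - (27q_D). Setting ∂π_D/∂q_D = 0: 366 - 4q_D - 2(q_E + q_F) = 0.
Flint's profit: π_F = (393 - 2Q)q_F - (11q_F). Setting ∂π_F/∂q_F = 0: 382 - 4q_F - 2(q_E + q_D) = 0.
Adding the 3 conditions: 1025 − 4Q − 4Q = 0, i.e. Q = 1025/8.
Back-substituting: q_E = (277 − 1025/4)/2 = 83/8, q_D = (366 − 1025/4)/2 = 439/8, q_F = (382 − 1025/4)/2 = 503/8.
Price P = 393 - 2·(1025/8) = 547/4.
Ember's profit: (547/4 - 116)·(83/8) = 215.2813.

215.28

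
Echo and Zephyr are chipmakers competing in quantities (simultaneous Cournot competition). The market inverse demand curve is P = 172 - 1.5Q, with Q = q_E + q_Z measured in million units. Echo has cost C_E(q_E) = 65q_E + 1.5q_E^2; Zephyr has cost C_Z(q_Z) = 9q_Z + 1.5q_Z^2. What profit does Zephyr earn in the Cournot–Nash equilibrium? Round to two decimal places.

Echo's profit: π_E = (172 - 1.5Q)q_E - (65q_E + (3/2)q_E²). Setting ∂π_E/∂q_E = 0: 107 - 6q_E - (3/2)(q_Z) = 0.
Zephyr's profit: π_Z = (172 - 1.5Q)q_Z - (9q_Z + (3/2)q_Z²). Setting ∂π_Z/∂q_Z = 0: 163 - 6q_Z - (3/2)(q_E) = 0.
Rearranging gives the reaction functions q_E = (107 - (3/2)q_Z)/6 and q_Z = (163 - (3/2)q_E)/6.
Solving the pair: q_E = 106/9, q_Z = 218/9.
Price P = 172 - (3/2)·36 = 118.
Zephyr's profit: 118·(218/9) - 9·(218/9) - (3/2)(218/9)² = 1760.1481.

1760.15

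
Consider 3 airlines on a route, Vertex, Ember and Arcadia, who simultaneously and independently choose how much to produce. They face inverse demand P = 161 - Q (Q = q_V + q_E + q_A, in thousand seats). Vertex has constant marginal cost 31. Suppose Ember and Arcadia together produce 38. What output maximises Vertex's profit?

46

With rivals' combined output fixed at 38, Vertex's profit is π_V = (161 - 38 - q_V)q_V - (31q_V) = (123 - q_V)q_V - (31q_V).
∂π_V/∂q_V = 92 - 2q_V = 0, so q_V = 46.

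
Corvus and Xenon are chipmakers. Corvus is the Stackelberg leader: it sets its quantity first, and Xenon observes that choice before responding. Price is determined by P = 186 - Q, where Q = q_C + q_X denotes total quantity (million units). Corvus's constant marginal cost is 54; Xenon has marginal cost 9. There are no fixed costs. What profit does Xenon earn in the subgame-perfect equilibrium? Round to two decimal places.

4455.56

The follower Xenon best-responds to any q_C: π_X = (186 - Q)q_X - 9q_X.
Setting the follower's marginal profit to zero, 177 - q_C - 2q_X = 0, i.e. q_X = (177 - q_C)/2.
Corvus substitutes q_X(q_C) into its own profit: π_C = q_C(186 - q_C - (177 - q_C)/2) - 54q_C = (195/2 - (1/2)q_C)q_C - 54q_C.
Leader FOC: 87/2 - q_C = 0, so q_C = 87/2.
Then q_X = (177 - 87/2)/2 = 267/4.
Price P = 186 - 441/4 = 303/4.
Xenon's profit: (303/4 - 9)·(267/4) = 4455.5625.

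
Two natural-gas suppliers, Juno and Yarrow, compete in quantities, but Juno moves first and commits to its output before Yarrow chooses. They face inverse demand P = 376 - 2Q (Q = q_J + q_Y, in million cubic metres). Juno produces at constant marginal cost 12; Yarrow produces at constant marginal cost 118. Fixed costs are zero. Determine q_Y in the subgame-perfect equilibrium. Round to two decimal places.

5.75

The follower Yarrow best-responds to any q_J: π_Y = (376 - 2Q)q_Y - 118q_Y.
∂π_Y/∂q_Y = 258 - 2q_J - 4q_Y = 0 gives the reaction function q_Y = (258 - 2q_J)/4.
Juno substitutes q_Y(q_J) into its own profit: π_J = q_J(376 - 2q_J - (258 - 2q_J)/2) - 12q_J = (247 - q_J)q_J - 12q_J.
The leader's first-order condition 235 - 2q_J = 0 yields q_J = 235/2.
Then q_Y = (258 - 2·(235/2))/4 = 23/4.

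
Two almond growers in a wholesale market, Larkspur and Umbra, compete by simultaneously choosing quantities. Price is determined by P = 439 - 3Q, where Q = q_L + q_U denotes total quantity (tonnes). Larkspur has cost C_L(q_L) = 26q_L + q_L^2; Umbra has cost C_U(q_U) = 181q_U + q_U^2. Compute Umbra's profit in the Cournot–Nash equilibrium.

Larkspur's profit: π_L = (439 - 3Q)q_L - (26q_L + q_L²). Setting ∂π_L/∂q_L = 0: 413 - 8q_L - 3(q_U) = 0.
Umbra's first-order condition: 258 - 8q_U - 3(q_L) = 0.
So q_L = (413 - 3q_U)/8 and q_U = (258 - 3q_L)/8.
Substituting one into the other gives q_L = 46 and q_U = 15.
Price P = 439 - 3·61 = 256.
Umbra's profit: 256·15 - 181·15 - 15² = 900.

900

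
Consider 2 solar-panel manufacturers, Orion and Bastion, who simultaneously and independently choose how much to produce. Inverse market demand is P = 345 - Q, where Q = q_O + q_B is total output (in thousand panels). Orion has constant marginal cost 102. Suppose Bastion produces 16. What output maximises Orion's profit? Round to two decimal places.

113.50

With the rival's output fixed at 16, Orion's profit is π_O = (345 - 16 - q_O)q_O - (102q_O) = (329 - q_O)q_O - (102q_O).
∂π_O/∂q_O = 227 - 2q_O = 0, so q_O = 227/2.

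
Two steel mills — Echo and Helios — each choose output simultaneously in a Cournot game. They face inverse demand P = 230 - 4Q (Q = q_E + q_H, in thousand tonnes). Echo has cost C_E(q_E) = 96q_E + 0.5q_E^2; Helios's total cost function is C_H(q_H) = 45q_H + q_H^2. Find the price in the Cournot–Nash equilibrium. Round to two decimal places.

136.54

Echo's profit: π_E = (230 - 4Q)q_E - (96q_E + (1/2)q_E²). Setting ∂π_E/∂q_E = 0: 134 - 9q_E - 4(q_H) = 0.
Helios's profit: π_H = (230 - 4Q)q_H - (45q_H + q_H²). Setting ∂π_H/∂q_H = 0: 185 - 10q_H - 4(q_E) = 0.
Rearranging gives the reaction functions q_E = (134 - 4q_H)/9 and q_H = (185 - 4q_E)/10.
Substituting one into the other gives q_E = 300/37 and q_H = 1129/74.
Total output Q = 1729/74, so price P = 230 - 4·(1729/74) = 136.5405.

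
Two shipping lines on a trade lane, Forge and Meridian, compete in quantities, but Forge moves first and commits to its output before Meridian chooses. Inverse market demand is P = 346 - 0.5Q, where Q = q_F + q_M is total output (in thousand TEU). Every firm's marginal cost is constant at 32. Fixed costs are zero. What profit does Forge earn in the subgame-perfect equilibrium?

The follower Meridian best-responds to any q_F: π_M = (346 - 0.5Q)q_M - 32q_M.
Follower FOC: 314 - (1/2)q_F - q_M = 0, so q_M(q_F) = (314 - (1/2)q_F).
The leader anticipates this reaction. Substituting into P = 346 - 0.5Q gives P = 189 - (1/4)q_F, so π_F = (189 - (1/4)q_F)q_F - 32q_F.
The leader's first-order condition 157 - (1/2)q_F = 0 yields q_F = 314.
Then q_M = (314 - (1/2)·314) = 157.
Price P = 346 - (1/2)·471 = 221/2.
Forge's profit: (221/2 - 32)·314 = 24649.

24649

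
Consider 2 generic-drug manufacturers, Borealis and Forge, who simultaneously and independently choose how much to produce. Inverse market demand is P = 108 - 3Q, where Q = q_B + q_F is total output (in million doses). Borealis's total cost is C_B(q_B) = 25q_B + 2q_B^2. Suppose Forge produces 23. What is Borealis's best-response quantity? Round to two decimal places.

With the rival's output fixed at 23, Borealis's profit is π_B = (108 - 3·23 - 3q_B)q_B - (25q_B + 2q_B²) = (39 - 3q_B)q_B - (25q_B + 2q_B²).
∂π_B/∂q_B = 14 - 10q_B = 0, so q_B = 7/5.

1.40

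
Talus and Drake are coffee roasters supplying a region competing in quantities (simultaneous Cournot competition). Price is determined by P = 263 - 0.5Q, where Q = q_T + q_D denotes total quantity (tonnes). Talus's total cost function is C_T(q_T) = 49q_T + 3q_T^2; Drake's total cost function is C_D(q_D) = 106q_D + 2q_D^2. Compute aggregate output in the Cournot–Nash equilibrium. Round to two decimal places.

57.08

Talus's profit: π_T = (263 - 0.5Q)q_T - (49q_T + 3q_T²). Setting ∂π_T/∂q_T = 0: 214 - 7q_T - (1/2)(q_D) = 0.
Drake's profit: π_D = (263 - 0.5Q)q_D - (106q_D + 2q_D²). Setting ∂π_D/∂q_D = 0: 157 - 5q_D - (1/2)(q_T) = 0.
Rearranging gives the reaction functions q_T = (214 - (1/2)q_D)/7 and q_D = (157 - (1/2)q_T)/5.
Substituting one into the other gives q_T = 28.5324 and q_D = 28.5468.
Total output Q = 28.5324 + 28.5468 = 57.0791.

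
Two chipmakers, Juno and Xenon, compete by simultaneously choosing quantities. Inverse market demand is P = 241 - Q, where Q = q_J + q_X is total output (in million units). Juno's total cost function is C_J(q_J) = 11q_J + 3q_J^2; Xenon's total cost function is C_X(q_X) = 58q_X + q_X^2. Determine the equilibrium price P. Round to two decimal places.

Juno's profit: π_J = (241 - Q)q_J - (11q_J + 3q_J²). Setting ∂π_J/∂q_J = 0: 230 - 8q_J - (q_X) = 0.
Xenon's first-order condition: 183 - 4q_X - (q_J) = 0.
Rearranging gives the reaction functions q_J = (230 - q_X)/8 and q_X = (183 - q_J)/4.
Solving the pair: q_J = 737/31, q_X = 1234/31.
Total output Q = 1971/31, so price P = 241 - 1971/31 = 177.4194.

177.42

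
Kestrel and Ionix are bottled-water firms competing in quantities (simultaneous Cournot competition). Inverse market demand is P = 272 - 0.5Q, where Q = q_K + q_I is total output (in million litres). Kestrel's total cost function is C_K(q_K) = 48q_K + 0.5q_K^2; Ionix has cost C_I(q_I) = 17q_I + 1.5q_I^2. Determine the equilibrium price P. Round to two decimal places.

196.74

Kestrel's profit: π_K = (272 - 0.5Q)q_K - (48q_K + (1/2)q_K²). Setting ∂π_K/∂q_K = 0: 224 - 2q_K - (1/2)(q_I) = 0.
Ionix's first-order condition: 255 - 4q_I - (1/2)(q_K) = 0.
Rearranging gives the reaction functions q_K = (224 - (1/2)q_I)/2 and q_I = (255 - (1/2)q_K)/4.
Solving the pair: q_K = 99.1613, q_I = 1592/31.
Total output Q = 150.5161, so price P = 272 - (1/2)·150.5161 = 196.7419.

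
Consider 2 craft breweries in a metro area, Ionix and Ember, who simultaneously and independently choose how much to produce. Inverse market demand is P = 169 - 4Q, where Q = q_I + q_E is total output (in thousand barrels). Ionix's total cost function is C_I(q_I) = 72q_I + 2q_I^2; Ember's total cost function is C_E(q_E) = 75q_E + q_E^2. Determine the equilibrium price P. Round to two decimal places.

Ionix's profit: π_I = (169 - 4Q)q_I - (72q_I + 2q_I²). Setting ∂π_I/∂q_I = 0: 97 - 12q_I - 4(q_E) = 0.
Ember's profit: π_E = (169 - 4Q)q_E - (75q_E + q_E²). Setting ∂π_E/∂q_E = 0: 94 - 10q_E - 4(q_I) = 0.
Best responses: q_I = (97 - 4q_E)/12, q_E = (94 - 4q_I)/10.
Substituting one into the other gives q_I = 297/52 and q_E = 185/26.
Total output Q = 667/52, so price P = 169 - 4·(667/52) = 1530/13.

117.69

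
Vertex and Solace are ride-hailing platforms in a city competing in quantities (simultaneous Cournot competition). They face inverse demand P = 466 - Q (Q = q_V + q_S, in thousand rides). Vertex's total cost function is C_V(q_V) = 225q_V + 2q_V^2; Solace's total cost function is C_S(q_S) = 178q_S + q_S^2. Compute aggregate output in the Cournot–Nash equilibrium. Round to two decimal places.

Vertex's profit: π_V = (466 - Q)q_V - (225q_V + 2q_V²). Setting ∂π_V/∂q_V = 0: 241 - 6q_V - (q_S) = 0.
Solace's profit: π_S = (466 - Q)q_S - (178q_S + q_S²). Setting ∂π_S/∂q_S = 0: 288 - 4q_S - (q_V) = 0.
Best responses: q_V = (241 - q_S)/6, q_S = (288 - q_V)/4.
Substituting one into the other gives q_V = 676/23 and q_S = 1487/23.
Total output Q = 676/23 + 1487/23 = 94.0435.

94.04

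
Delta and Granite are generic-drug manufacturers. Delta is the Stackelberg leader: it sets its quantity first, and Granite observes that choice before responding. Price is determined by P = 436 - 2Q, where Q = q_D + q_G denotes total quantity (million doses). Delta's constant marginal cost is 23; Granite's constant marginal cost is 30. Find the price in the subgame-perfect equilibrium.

The follower Granite best-responds to any q_D: π_G = (436 - 2Q)q_G - 30q_G.
Setting the follower's marginal profit to zero, 406 - 2q_D - 4q_G = 0, i.e. q_G = (406 - 2q_D)/4.
Delta substitutes q_G(q_D) into its own profit: π_D = q_D(436 - 2q_D - (406 - 2q_D)/2) - 23q_D = (233 - q_D)q_D - 23q_D.
Leader FOC: 210 - 2q_D = 0, so q_D = 105.
Then q_G = (406 - 2·105)/4 = 49.
Total output Q = 154, so price P = 436 - 2·154 = 128.

128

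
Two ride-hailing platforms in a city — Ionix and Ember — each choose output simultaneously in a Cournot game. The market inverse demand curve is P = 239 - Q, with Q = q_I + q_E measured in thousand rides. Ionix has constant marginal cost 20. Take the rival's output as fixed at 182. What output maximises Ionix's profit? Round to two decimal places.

With the rival's output fixed at 182, Ionix's profit is π_I = (239 - 182 - q_I)q_I - (20q_I) = (57 - q_I)q_I - (20q_I).
∂π_I/∂q_I = 37 - 2q_I = 0, so q_I = 37/2.

18.50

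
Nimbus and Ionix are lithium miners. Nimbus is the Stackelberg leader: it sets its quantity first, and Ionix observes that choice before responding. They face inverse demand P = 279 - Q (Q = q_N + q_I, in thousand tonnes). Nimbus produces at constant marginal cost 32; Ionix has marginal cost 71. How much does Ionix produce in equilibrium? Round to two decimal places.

32.50

Solve by backward induction. Given q_N, the follower Ionix maximises π_I = (279 - q_N - q_I)q_I - 71q_I.
Follower FOC: 208 - q_N - 2q_I = 0, so q_I(q_N) = (208 - q_N)/2.
Nimbus substitutes q_I(q_N) into its own profit: π_N = q_N(279 - q_N - (208 - q_N)/2) - 32q_N = (175 - (1/2)q_N)q_N - 32q_N.
The leader's first-order condition 143 - q_N = 0 yields q_N = 143.
Then q_I = (208 - 143)/2 = 65/2.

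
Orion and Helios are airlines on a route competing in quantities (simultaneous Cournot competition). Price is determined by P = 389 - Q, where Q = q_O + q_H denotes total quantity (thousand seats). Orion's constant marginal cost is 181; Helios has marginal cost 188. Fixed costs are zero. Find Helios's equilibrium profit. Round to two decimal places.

Orion's profit: π_O = (389 - Q)q_O - (181q_O). Setting ∂π_O/∂q_O = 0: 208 - 2q_O - (q_H) = 0.
Helios's first-order condition: 201 - 2q_H - (q_O) = 0.
So q_O = (208 - q_H)/2 and q_H = (201 - q_O)/2.
Solving the pair: q_O = 215/3, q_H = 194/3.
Price P = 389 - 409/3 = 758/3.
Helios's profit: (758/3 - 188)·(194/3) = 4181.7778.

4181.78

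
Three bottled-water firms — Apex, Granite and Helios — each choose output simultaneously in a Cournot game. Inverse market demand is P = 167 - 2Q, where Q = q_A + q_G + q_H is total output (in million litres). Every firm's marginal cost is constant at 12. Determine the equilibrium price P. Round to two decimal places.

50.75

Each firm earns π_i = (167 - 2Q)q_i - 12q_i.
First-order condition (treating rivals' output as given): 155 - 4q_i - 2·Σ_{j≠i} q_j = 0.
With identical firms every q_j equals q_i, so Σ_{j≠i} q_j = 2q_i and 155 = 8q_i, giving q_i = 155/8.
Total output Q = 465/8, so price P = 167 - 2·(465/8) = 203/4.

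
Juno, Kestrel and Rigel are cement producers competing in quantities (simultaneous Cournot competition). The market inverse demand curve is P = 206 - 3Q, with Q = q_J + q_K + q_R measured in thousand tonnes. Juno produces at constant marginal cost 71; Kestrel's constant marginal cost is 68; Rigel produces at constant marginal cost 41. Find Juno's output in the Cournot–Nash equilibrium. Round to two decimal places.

Juno's profit: π_J = (206 - 3Q)q_J - (71q_J). Setting ∂π_J/∂q_J = 0: 135 - 6q_J - 3(q_K + q_R) = 0.
Kestrel's first-order condition: 138 - 6q_K - 3(q_J + q_R) = 0.
Rigel's profit: π_R = (206 - 3Q)q_R - (41q_R). Setting ∂π_R/∂q_R = 0: 165 - 6q_R - 3(q_J + q_K) = 0.
Summing all 3 equations gives 438 − 12Q = 0, hence Q = 73/2.
Back-substituting: q_J = (135 − 219/2)/3 = 17/2, q_K = (138 − 219/2)/3 = 19/2, q_R = (165 − 219/2)/3 = 37/2.

8.50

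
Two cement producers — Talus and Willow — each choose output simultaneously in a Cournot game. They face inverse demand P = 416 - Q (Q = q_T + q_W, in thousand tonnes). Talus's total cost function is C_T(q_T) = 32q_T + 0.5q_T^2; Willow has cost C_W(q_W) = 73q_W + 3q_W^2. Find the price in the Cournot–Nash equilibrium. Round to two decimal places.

Talus's profit: π_T = (416 - Q)q_T - (32q_T + (1/2)q_T²). Setting ∂π_T/∂q_T = 0: 384 - 3q_T - (q_W) = 0.
Willow's profit: π_W = (416 - Q)q_W - (73q_W + 3q_W²). Setting ∂π_W/∂q_W = 0: 343 - 8q_W - (q_T) = 0.
So q_T = (384 - q_W)/3 and q_W = (343 - q_T)/8.
Substituting one into the other gives q_T = 118.6522 and q_W = 645/23.
Total output Q = 146.6957, so price P = 416 - 146.6957 = 269.3043.

269.30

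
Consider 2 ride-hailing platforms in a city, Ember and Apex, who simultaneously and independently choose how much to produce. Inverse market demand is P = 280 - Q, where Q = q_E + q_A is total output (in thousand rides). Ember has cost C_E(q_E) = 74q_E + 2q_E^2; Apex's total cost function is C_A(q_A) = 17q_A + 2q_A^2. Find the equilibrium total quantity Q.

67

Ember's profit: π_E = (280 - Q)q_E - (74q_E + 2q_E²). Setting ∂π_E/∂q_E = 0: 206 - 6q_E - (q_A) = 0.
Apex's first-order condition: 263 - 6q_A - (q_E) = 0.
Rearranging gives the reaction functions q_E = (206 - q_A)/6 and q_A = (263 - q_E)/6.
Solving the pair: q_E = 139/5, q_A = 196/5.
Total output Q = 139/5 + 196/5 = 67.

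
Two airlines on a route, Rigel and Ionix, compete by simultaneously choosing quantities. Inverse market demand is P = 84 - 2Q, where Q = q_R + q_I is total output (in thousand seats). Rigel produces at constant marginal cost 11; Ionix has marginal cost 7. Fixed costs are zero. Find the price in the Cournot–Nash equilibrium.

Rigel's profit: π_R = (84 - 2Q)q_R - (11q_R). Setting ∂π_R/∂q_R = 0: 73 - 4q_R - 2(q_I) = 0.
Ionix's first-order condition: 77 - 4q_I - 2(q_R) = 0.
Best responses: q_R = (73 - 2q_I)/4, q_I = (77 - 2q_R)/4.
Substituting one into the other gives q_R = 23/2 and q_I = 27/2.
Total output Q = 25, so price P = 84 - 2·25 = 34.

34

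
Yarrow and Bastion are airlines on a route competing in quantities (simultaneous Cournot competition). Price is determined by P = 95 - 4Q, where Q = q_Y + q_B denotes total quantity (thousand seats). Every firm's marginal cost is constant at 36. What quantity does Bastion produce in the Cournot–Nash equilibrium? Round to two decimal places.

4.92

Each firm earns π_i = (95 - 4Q)q_i - 36q_i.
Setting ∂π_i/∂q_i = 0 with rivals' quantities fixed: 59 - 8q_i - 4q_j = 0.
With identical firms every q_j equals q_i, so q_j = q_i and 59 = 12q_i, giving q_i = 59/12.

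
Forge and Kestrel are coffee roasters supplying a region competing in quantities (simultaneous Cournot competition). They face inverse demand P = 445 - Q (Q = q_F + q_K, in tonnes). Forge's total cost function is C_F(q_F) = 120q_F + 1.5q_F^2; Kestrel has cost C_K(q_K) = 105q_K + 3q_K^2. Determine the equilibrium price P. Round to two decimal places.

Forge's profit: π_F = (445 - Q)q_F - (120q_F + (3/2)q_F²). Setting ∂π_F/∂q_F = 0: 325 - 5q_F - (q_K) = 0.
Kestrel's profit: π_K = (445 - Q)q_K - (105q_K + 3q_K²). Setting ∂π_K/∂q_K = 0: 340 - 8q_K - (q_F) = 0.
Best responses: q_F = (325 - q_K)/5, q_K = (340 - q_F)/8.
Solving the pair: q_F = 57.9487, q_K = 1375/39.
Total output Q = 93.2051, so price P = 445 - 93.2051 = 351.7949.

351.79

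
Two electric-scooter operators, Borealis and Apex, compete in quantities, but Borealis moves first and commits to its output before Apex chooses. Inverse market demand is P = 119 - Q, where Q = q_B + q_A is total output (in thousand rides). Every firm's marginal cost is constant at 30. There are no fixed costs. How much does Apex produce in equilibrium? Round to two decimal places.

Solve by backward induction. Given q_B, the follower Apex maximises π_A = (119 - q_B - q_A)q_A - 30q_A.
Follower FOC: 89 - q_B - 2q_A = 0, so q_A(q_B) = (89 - q_B)/2.
Borealis substitutes q_A(q_B) into its own profit: π_B = q_B(119 - q_B - (89 - q_B)/2) - 30q_B = (149/2 - (1/2)q_B)q_B - 30q_B.
Leader FOC: 89/2 - q_B = 0, so q_B = 89/2.
Then q_A = (89 - 89/2)/2 = 89/4.

22.25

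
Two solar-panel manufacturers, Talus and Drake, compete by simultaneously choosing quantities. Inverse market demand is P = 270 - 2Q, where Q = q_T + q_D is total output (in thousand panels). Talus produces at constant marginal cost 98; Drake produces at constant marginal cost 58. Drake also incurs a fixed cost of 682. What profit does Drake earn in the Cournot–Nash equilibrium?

Talus's profit: π_T = (270 - 2Q)q_T - (98q_T). Setting ∂π_T/∂q_T = 0: 172 - 4q_T - 2(q_D) = 0.
Drake's first-order condition: 212 - 4q_D - 2(q_T) = 0.
Rearranging gives the reaction functions q_T = (172 - 2q_D)/4 and q_D = (212 - 2q_T)/4.
Substituting one into the other gives q_T = 22 and q_D = 42.
Price P = 270 - 2·64 = 142.
Drake's profit: (142 - 58)·42 - 682 = 2846.

2846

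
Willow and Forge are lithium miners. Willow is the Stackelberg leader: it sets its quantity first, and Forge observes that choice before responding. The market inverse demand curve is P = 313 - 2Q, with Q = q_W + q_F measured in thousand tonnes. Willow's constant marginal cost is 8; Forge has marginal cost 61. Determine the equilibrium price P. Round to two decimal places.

Solve by backward induction. Given q_W, the follower Forge maximises π_F = (313 - 2q_W - 2q_F)q_F - 61q_F.
∂π_F/∂q_F = 252 - 2q_W - 4q_F = 0 gives the reaction function q_F = (252 - 2q_W)/4.
Willow substitutes q_F(q_W) into its own profit: π_W = q_W(313 - 2q_W - (252 - 2q_W)/2) - 8q_W = (187 - q_W)q_W - 8q_W.
Maximising: ∂π_W/∂q_W = 179 - 2q_W = 0, giving q_W = 179/2.
Then q_F = (252 - 2·(179/2))/4 = 73/4.
Total output Q = 431/4, so price P = 313 - 2·(431/4) = 195/2.

97.50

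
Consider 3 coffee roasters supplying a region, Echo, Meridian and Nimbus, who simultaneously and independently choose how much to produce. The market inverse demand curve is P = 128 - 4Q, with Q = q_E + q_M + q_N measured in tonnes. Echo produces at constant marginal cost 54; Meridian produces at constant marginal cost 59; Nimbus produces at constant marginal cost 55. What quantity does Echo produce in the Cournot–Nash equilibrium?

5

Echo's profit: π_E = (128 - 4Q)q_E - (54q_E). Setting ∂π_E/∂q_E = 0: 74 - 8q_E - 4(q_M + q_N) = 0.
Meridian's first-order condition: 69 - 8q_M - 4(q_E + q_N) = 0.
Nimbus's profit: π_N = (128 - 4Q)q_N - (55q_N). Setting ∂π_N/∂q_N = 0: 73 - 8q_N - 4(q_E + q_M) = 0.
Adding the 3 conditions: 216 − 8Q − 8Q = 0, i.e. Q = 27/2.
Back-substituting: q_E = (74 − 54)/4 = 5, q_M = (69 − 54)/4 = 15/4, q_N = (73 − 54)/4 = 19/4.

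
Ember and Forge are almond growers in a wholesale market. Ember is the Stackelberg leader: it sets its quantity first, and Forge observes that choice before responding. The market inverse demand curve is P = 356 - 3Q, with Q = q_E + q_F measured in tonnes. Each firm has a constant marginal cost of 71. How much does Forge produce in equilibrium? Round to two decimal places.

The follower Forge best-responds to any q_E: π_F = (356 - 3Q)q_F - 71q_F.
Follower FOC: 285 - 3q_E - 6q_F = 0, so q_F(q_E) = (285 - 3q_E)/6.
Ember substitutes q_F(q_E) into its own profit: π_E = q_E(356 - 3q_E - (285 - 3q_E)/2) - 71q_E = (427/2 - (3/2)q_E)q_E - 71q_E.
The leader's first-order condition 285/2 - 3q_E = 0 yields q_E = 95/2.
Then q_F = (285 - 3·(95/2))/6 = 95/4.

23.75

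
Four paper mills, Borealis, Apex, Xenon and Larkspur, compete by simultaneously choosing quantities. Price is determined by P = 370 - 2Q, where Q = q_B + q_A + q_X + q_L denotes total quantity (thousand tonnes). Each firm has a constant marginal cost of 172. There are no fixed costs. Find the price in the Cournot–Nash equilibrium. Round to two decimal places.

Each firm earns π_i = (370 - 2Q)q_i - 172q_i.
First-order condition (treating rivals' output as given): 198 - 4q_i - 2·Σ_{j≠i} q_j = 0.
By symmetry each firm produces the same amount; substituting Σ_{j≠i} q_j = 3q_i yields q_i = 198/10 = 99/5.
Total output Q = 396/5, so price P = 370 - 2·(396/5) = 1058/5.

211.60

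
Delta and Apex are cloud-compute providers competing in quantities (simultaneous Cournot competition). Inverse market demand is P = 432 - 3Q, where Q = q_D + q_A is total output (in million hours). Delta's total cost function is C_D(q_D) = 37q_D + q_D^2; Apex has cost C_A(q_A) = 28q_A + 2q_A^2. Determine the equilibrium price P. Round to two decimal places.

Delta's profit: π_D = (432 - 3Q)q_D - (37q_D + q_D²). Setting ∂π_D/∂q_D = 0: 395 - 8q_D - 3(q_A) = 0.
Apex's first-order condition: 404 - 10q_A - 3(q_D) = 0.
Best responses: q_D = (395 - 3q_A)/8, q_A = (404 - 3q_D)/10.
Solving the pair: q_D = 38.5634, q_A = 28.8310.
Total output Q = 67.3944, so price P = 432 - 3·67.3944 = 229.8169.

229.82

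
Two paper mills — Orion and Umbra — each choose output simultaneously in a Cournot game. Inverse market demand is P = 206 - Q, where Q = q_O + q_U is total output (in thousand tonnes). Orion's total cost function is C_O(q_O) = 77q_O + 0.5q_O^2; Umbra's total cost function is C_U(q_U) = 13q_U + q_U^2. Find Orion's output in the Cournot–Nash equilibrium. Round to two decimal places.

Orion's profit: π_O = (206 - Q)q_O - (77q_O + (1/2)q_O²). Setting ∂π_O/∂q_O = 0: 129 - 3q_O - (q_U) = 0.
Umbra's profit: π_U = (206 - Q)q_U - (13q_U + q_U²). Setting ∂π_U/∂q_U = 0: 193 - 4q_U - (q_O) = 0.
Rearranging gives the reaction functions q_O = (129 - q_U)/3 and q_U = (193 - q_O)/4.
Solving the pair: q_O = 323/11, q_U = 450/11.

29.36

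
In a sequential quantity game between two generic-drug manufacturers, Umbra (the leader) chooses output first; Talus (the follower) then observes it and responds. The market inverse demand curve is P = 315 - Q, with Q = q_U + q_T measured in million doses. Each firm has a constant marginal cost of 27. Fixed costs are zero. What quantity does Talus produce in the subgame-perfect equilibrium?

72

The follower Talus best-responds to any q_U: π_T = (315 - Q)q_T - 27q_T.
Follower FOC: 288 - q_U - 2q_T = 0, so q_T(q_U) = (288 - q_U)/2.
Umbra substitutes q_T(q_U) into its own profit: π_U = q_U(315 - q_U - (288 - q_U)/2) - 27q_U = (171 - (1/2)q_U)q_U - 27q_U.
Leader FOC: 144 - q_U = 0, so q_U = 144.
Then q_T = (288 - 144)/2 = 72.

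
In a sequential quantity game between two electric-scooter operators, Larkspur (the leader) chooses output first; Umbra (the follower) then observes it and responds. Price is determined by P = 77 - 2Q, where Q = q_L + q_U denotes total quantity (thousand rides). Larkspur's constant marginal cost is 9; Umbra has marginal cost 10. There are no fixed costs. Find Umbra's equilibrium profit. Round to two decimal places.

The follower Umbra best-responds to any q_L: π_U = (77 - 2Q)q_U - 10q_U.
Follower FOC: 67 - 2q_L - 4q_U = 0, so q_U(q_L) = (67 - 2q_L)/4.
The leader anticipates this reaction. Substituting into P = 77 - 2Q gives P = 87/2 - q_L, so π_L = (87/2 - q_L)q_L - 9q_L.
Maximising: ∂π_L/∂q_L = 69/2 - 2q_L = 0, giving q_L = 69/4.
Then q_U = (67 - 2·(69/4))/4 = 65/8.
Price P = 77 - 2·(203/8) = 105/4.
Umbra's profit: (105/4 - 10)·(65/8) = 132.0313.

132.03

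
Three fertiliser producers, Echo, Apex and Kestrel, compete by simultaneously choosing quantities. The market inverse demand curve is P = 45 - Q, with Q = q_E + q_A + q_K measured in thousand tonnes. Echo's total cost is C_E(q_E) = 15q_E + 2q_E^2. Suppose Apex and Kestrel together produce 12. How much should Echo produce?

With rivals' combined output fixed at 12, Echo's profit is π_E = (45 - 12 - q_E)q_E - (15q_E + 2q_E²) = (33 - q_E)q_E - (15q_E + 2q_E²).
∂π_E/∂q_E = 18 - 6q_E = 0, so q_E = 3.

3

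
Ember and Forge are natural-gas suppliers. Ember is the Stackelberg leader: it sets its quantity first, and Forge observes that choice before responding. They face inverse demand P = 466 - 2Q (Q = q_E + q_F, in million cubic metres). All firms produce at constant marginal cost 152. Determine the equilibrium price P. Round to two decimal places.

Solve by backward induction. Given q_E, the follower Forge maximises π_F = (466 - 2q_E - 2q_F)q_F - 152q_F.
Setting the follower's marginal profit to zero, 314 - 2q_E - 4q_F = 0, i.e. q_F = (314 - 2q_E)/4.
Ember substitutes q_F(q_E) into its own profit: π_E = q_E(466 - 2q_E - (314 - 2q_E)/2) - 152q_E = (309 - q_E)q_E - 152q_E.
The leader's first-order condition 157 - 2q_E = 0 yields q_E = 157/2.
Then q_F = (314 - 2·(157/2))/4 = 157/4.
Total output Q = 471/4, so price P = 466 - 2·(471/4) = 461/2.

230.50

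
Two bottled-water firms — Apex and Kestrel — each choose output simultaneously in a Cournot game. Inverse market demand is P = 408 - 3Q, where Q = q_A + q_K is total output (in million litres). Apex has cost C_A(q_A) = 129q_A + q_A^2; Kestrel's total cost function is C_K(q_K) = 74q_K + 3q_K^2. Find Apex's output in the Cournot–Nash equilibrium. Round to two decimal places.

Apex's profit: π_A = (408 - 3Q)q_A - (129q_A + q_A²). Setting ∂π_A/∂q_A = 0: 279 - 8q_A - 3(q_K) = 0.
Kestrel's profit: π_K = (408 - 3Q)q_K - (74q_K + 3q_K²). Setting ∂π_K/∂q_K = 0: 334 - 12q_K - 3(q_A) = 0.
Best responses: q_A = (279 - 3q_K)/8, q_K = (334 - 3q_A)/12.
Solving the pair: q_A = 782/29, q_K = 1835/87.

26.97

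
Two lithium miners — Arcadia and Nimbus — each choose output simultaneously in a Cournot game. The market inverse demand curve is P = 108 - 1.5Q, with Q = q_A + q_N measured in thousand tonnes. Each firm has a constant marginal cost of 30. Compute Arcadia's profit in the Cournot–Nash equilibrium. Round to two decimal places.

450.67

Each firm earns π_i = (108 - 1.5Q)q_i - 30q_i.
Setting ∂π_i/∂q_i = 0 with rivals' quantities fixed: 78 - 3q_i - (3/2)q_j = 0.
With identical firms every q_j equals q_i, so q_j = q_i and 78 = (9/2)q_i, giving q_i = 52/3.
Price P = 108 - (3/2)·(104/3) = 56.
Arcadia's profit: (56 - 30)·(52/3) = 1352/3.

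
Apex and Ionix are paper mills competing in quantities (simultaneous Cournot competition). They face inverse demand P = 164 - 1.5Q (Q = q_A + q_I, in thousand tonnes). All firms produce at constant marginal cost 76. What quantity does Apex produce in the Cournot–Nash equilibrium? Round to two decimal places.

19.56

Each firm earns π_i = (164 - 1.5Q)q_i - 76q_i.
Setting ∂π_i/∂q_i = 0 with rivals' quantities fixed: 88 - 3q_i - (3/2)q_j = 0.
With identical firms every q_j equals q_i, so q_j = q_i and 88 = (9/2)q_i, giving q_i = 176/9.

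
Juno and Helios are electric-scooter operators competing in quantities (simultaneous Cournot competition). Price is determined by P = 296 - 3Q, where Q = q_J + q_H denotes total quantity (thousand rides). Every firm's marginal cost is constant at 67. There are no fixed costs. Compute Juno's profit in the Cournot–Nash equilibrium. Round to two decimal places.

1942.26

A representative firm's profit is π_i = q_i(296 - 3Q) - 67q_i.
First-order condition (treating rivals' output as given): 229 - 6q_i - 3q_j = 0.
With identical firms every q_j equals q_i, so q_j = q_i and 229 = 9q_i, giving q_i = 229/9.
Price P = 296 - 3·(458/9) = 430/3.
Juno's profit: (430/3 - 67)·(229/9) = 1942.2593.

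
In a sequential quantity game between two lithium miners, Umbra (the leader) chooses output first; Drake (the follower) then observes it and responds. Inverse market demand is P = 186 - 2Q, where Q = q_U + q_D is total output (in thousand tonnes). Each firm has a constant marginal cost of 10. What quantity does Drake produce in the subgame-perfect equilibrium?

The follower Drake best-responds to any q_U: π_D = (186 - 2Q)q_D - 10q_D.
∂π_D/∂q_D = 176 - 2q_U - 4q_D = 0 gives the reaction function q_D = (176 - 2q_U)/4.
Umbra substitutes q_D(q_U) into its own profit: π_U = q_U(186 - 2q_U - (176 - 2q_U)/2) - 10q_U = (98 - q_U)q_U - 10q_U.
Leader FOC: 88 - 2q_U = 0, so q_U = 44.
Then q_D = (176 - 2·44)/4 = 22.

22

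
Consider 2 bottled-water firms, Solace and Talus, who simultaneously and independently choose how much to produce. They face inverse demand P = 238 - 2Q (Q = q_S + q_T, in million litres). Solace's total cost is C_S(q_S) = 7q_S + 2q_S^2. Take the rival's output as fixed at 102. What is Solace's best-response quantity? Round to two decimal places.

With the rival's output fixed at 102, Solace's profit is π_S = (238 - 2·102 - 2q_S)q_S - (7q_S + 2q_S²) = (34 - 2q_S)q_S - (7q_S + 2q_S²).
∂π_S/∂q_S = 27 - 8q_S = 0, so q_S = 27/8.

3.38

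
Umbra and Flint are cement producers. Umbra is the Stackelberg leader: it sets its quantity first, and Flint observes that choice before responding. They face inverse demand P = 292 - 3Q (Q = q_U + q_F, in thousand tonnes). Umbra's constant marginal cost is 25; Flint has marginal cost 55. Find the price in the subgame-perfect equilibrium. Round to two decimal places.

99.25

The follower Flint best-responds to any q_U: π_F = (292 - 3Q)q_F - 55q_F.
Follower FOC: 237 - 3q_U - 6q_F = 0, so q_F(q_U) = (237 - 3q_U)/6.
Umbra substitutes q_F(q_U) into its own profit: π_U = q_U(292 - 3q_U - (237 - 3q_U)/2) - 25q_U = (347/2 - (3/2)q_U)q_U - 25q_U.
The leader's first-order condition 297/2 - 3q_U = 0 yields q_U = 99/2.
Then q_F = (237 - 3·(99/2))/6 = 59/4.
Total output Q = 257/4, so price P = 292 - 3·(257/4) = 397/4.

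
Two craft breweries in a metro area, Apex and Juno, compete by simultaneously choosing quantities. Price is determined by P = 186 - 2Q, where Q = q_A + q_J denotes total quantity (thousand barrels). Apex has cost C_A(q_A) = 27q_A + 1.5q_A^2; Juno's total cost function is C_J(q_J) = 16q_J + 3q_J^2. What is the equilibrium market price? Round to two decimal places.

121.70

Apex's profit: π_A = (186 - 2Q)q_A - (27q_A + (3/2)q_A²). Setting ∂π_A/∂q_A = 0: 159 - 7q_A - 2(q_J) = 0.
Juno's first-order condition: 170 - 10q_J - 2(q_A) = 0.
Best responses: q_A = (159 - 2q_J)/7, q_J = (170 - 2q_A)/10.
Solving the pair: q_A = 625/33, q_J = 436/33.
Total output Q = 1061/33, so price P = 186 - 2·(1061/33) = 121.6970.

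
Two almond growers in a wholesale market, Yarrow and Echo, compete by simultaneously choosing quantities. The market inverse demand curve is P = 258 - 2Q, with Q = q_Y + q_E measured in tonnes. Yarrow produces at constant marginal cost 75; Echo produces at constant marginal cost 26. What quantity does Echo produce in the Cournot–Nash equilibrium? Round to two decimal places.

Yarrow's profit: π_Y = (258 - 2Q)q_Y - (75q_Y). Setting ∂π_Y/∂q_Y = 0: 183 - 4q_Y - 2(q_E) = 0.
Echo's first-order condition: 232 - 4q_E - 2(q_Y) = 0.
Rearranging gives the reaction functions q_Y = (183 - 2q_E)/4 and q_E = (232 - 2q_Y)/4.
Substituting one into the other gives q_Y = 67/3 and q_E = 281/6.

46.83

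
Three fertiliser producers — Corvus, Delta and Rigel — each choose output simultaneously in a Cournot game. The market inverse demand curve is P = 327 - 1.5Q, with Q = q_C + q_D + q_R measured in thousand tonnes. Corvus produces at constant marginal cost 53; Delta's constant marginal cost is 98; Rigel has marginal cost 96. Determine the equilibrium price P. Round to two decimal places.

143.50

Corvus's profit: π_C = (327 - 1.5Q)q_C - (53q_C). Setting ∂π_C/∂q_C = 0: 274 - 3q_C - (3/2)(q_D + q_R) = 0.
Delta's profit: π_D = (327 - 1.5Q)q_D - (98q_D). Setting ∂π_D/∂q_D = 0: 229 - 3q_D - (3/2)(q_C + q_R) = 0.
Rigel's profit: π_R = (327 - 1.5Q)q_R - (96q_R). Setting ∂π_R/∂q_R = 0: 231 - 3q_R - (3/2)(q_C + q_D) = 0.
Summing all 3 equations gives 734 − 6Q = 0, hence Q = 367/3.
Back-substituting: q_C = (274 − 367/2)/(3/2) = 181/3, q_D = (229 − 367/2)/(3/2) = 91/3, q_R = (231 − 367/2)/(3/2) = 95/3.
Total output Q = 367/3, so price P = 327 - (3/2)·(367/3) = 287/2.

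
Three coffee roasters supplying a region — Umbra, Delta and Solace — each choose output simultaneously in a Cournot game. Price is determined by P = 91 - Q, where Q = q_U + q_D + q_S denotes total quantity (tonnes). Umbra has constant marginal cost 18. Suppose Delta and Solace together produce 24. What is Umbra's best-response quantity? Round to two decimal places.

24.50

With rivals' combined output fixed at 24, Umbra's profit is π_U = (91 - 24 - q_U)q_U - (18q_U) = (67 - q_U)q_U - (18q_U).
∂π_U/∂q_U = 49 - 2q_U = 0, so q_U = 49/2.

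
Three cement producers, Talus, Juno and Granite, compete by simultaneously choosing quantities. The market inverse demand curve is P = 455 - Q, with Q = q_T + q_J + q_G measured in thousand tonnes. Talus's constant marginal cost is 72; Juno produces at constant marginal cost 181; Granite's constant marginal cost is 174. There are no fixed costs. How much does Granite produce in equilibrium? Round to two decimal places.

Talus's profit: π_T = (455 - Q)q_T - (72q_T). Setting ∂π_T/∂q_T = 0: 383 - 2q_T - (q_J + q_G) = 0.
Juno's profit: π_J = (455 - Q)q_J - (181q_J). Setting ∂π_J/∂q_J = 0: 274 - 2q_J - (q_T + q_G) = 0.
Granite's first-order condition: 281 - 2q_G - (q_T + q_J) = 0.
Adding the 3 first-order conditions: 938 − 4Q = 0, so Q = 469/2.
Back-substituting: q_T = (383 − 469/2) = 297/2, q_J = (274 − 469/2) = 79/2, q_G = (281 − 469/2) = 93/2.

46.50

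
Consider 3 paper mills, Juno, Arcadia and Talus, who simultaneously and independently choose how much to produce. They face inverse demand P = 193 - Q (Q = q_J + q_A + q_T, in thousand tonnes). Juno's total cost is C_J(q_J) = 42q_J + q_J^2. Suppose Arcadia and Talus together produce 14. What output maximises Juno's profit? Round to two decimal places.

34.25

With rivals' combined output fixed at 14, Juno's profit is π_J = (193 - 14 - q_J)q_J - (42q_J + q_J²) = (179 - q_J)q_J - (42q_J + q_J²).
∂π_J/∂q_J = 137 - 4q_J = 0, so q_J = 137/4.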